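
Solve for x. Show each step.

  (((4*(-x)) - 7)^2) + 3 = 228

Step 1. [(((4*(-x)) - 7)^2) + 3 = 228] +3 is outermost — subtract 3 both sides. So sub: ((4*(-x)) - 7)^2 = 225.
Step 2. [((4*(-x)) - 7)^2 = 225] 225 ≥ 0, LHS is (·)² — take ±√, so sqrt: (4*(-x)) - 7 = 15 or -15.
Step 3. [(4*(-x)) - 7 = 15 or -15] peel the -7: add 7 from each side ⇒ sub: 4*(-x) = 22 or -8.
Step 4. [4*(-x) = 22 or -8] 4 out front; divide by 4, so div: -x = 11/2 or -2.
Step 5. [-x = 11/2 or -2] LHS negated; negate both sides. So neg: x = -11/2 or 2.

Answer: x ∈ {-11/2, 2}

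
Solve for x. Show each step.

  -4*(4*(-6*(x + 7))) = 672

Step 1. [-4*(4*(-6*(x + 7))) = 672] LHS = -4·(…); ÷-4 both sides, so div: 4*(-6*(x + 7)) = -168.
Step 2. [4*(-6*(x + 7)) = -168] LHS = 4·(…); ÷4 both sides ⇒ div: -6*(x + 7) = -42.
Step 3. [-6*(x + 7) = -42] leading coefficient -6: divide by -6, so div: x + 7 = 7.
Step 4. [x + 7 = 7] the outer +7 inverts by subtracting 7 ⇒ sub: x = 0.

Answer: x ∈ {0}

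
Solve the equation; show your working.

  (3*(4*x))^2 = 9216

Step 1. [(3*(4*x))^2 = 9216] 9216 ≥ 0, LHS is (·)² — take ±√ ⇒ sqrt: 3*(4*x) = 96 or -96.
Step 2. [3*(4*x) = 96 or -96] 3 out front; divide by 3 ⇒ div: 4*x = 32 or -32.
Step 3. [4*x = 32 or -32] 4·(inner) — divide through by 4. So div: x = 8 or -8.

Answer: x ∈ {-8, 8}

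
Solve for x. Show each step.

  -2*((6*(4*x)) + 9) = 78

Step 1. [-2*((6*(4*x)) + 9) = 78] LHS = -2·(…); ÷-2 both sides. So div: (6*(4*x)) + 9 = -39.
Step 2. [(6*(4*x)) + 9 = -39] +9 is outermost — subtract 9 both sides, so sub: 6*(4*x) = -48.
Step 3. [6*(4*x) = -48] leading coefficient 6: divide by 6 ⇒ div: 4*x = -8.
Step 4. [4*x = -8] 4 out front; divide by 4. So div: x = -2.

Answer: x ∈ {-2}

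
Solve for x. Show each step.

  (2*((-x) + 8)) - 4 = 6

Step 1. [(2*((-x) + 8)) - 4 = 6] 2 divides every term; factor it out ⇒ factor: ((-x) + 8) - 2 = 3.
Step 2. [((-x) + 8) - 2 = 3] -2 is outermost — add 2 both sides ⇒ sub: (-x) + 8 = 5.
Step 3. [(-x) + 8 = 5] peel the +8: subtract 8 from each side. So sub: -x = -3.
Step 4. [-x = -3] leading − — multiply by −1 ⇒ neg: x = 3.

Answer: x ∈ {3}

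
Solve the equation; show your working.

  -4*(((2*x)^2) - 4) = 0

Step 1. [-4*(((2*x)^2) - 4) = 0] LHS = -4·(…); ÷-4 both sides ⇒ div: ((2*x)^2) - 4 = 0.
Step 2. [((2*x)^2) - 4 = 0] -4 is outermost — add 4 both sides ⇒ sub: (2*x)^2 = 4.
Step 3. [(2*x)^2 = 4] 4 ≥ 0, LHS is (·)² — take ±√ ⇒ sqrt: 2*x = 2 or -2.
Step 4. [2*x = 2 or -2] 2 out front; divide by 2. So div: x = 1 or -1.

Answer: x ∈ {-1, 1}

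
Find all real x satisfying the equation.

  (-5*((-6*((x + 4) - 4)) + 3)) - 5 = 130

Step 1. [(-5*((-6*((x + 4) - 4)) + 3)) - 5 = 130] peel the -5: add 5 from each side. So sub: -5*((-6*((x + 4) - 4)) + 3) = 135.
Step 2. [-5*((-6*((x + 4) - 4)) + 3) = 135] LHS = -5·(…); ÷-5 both sides. So div: (-6*((x + 4) - 4)) + 3 = -27.
Step 3. [(-6*((x + 4) - 4)) + 3 = -27] peel the +3: subtract 3 from each side ⇒ sub: -6*((x + 4) - 4) = -30.
Step 4. [-6*((x + 4) - 4) = -30] LHS = -6·(…); ÷-6 both sides. So div: (x + 4) - 4 = 5.
Step 5. [(x + 4) - 4 = 5] -4 is outermost — add 4 both sides ⇒ sub: x + 4 = 9.
Step 6. [x + 4 = 9] the outer +4 inverts by subtracting 4 ⇒ sub: x = 5.

Answer: x ∈ {5}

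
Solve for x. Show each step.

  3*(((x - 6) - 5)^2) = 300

Step 1. [3*(((x - 6) - 5)^2) = 300] leading coefficient 3: divide by 3 ⇒ div: ((x - 6) - 5)^2 = 100.
Step 2. [((x - 6) - 5)^2 = 100] √ both sides: 100 ≥ 0 gives two branches. So sqrt: (x - 6) - 5 = 10 or -10.
Step 3. [(x - 6) - 5 = 10 or -10] add 5: x sits inside (… - 5), so sub: x - 6 = 15 or -5.
Step 4. [x - 6 = 15 or -5] peel the -6: add 6 from each side. So sub: x = 21 or 1.

Answer: x ∈ {1, 21}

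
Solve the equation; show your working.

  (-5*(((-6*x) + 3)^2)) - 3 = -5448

Step 1. [(-5*(((-6*x) + 3)^2)) - 3 = -5448] -3 is outermost — add 3 both sides ⇒ sub: -5*(((-6*x) + 3)^2) = -5445.
Step 2. [-5*(((-6*x) + 3)^2) = -5445] -5·(inner) — divide through by -5 ⇒ div: ((-6*x) + 3)^2 = 1089.
Step 3. [((-6*x) + 3)^2 = 1089] LHS squared, RHS 1089 ≥ 0: apply √ (±), so sqrt: (-6*x) + 3 = 33 or -33.
Step 4. [(-6*x) + 3 = 33 or -33] the outer +3 inverts by subtracting 3 ⇒ sub: -6*x = 30 or -36.
Step 5. [-6*x = 30 or -36] -6 out front; divide by -6, so div: x = -5 or 6.

Answer: x ∈ {-5, 6}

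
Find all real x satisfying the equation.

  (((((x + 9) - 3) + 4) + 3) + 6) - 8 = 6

Step 1. [(((((x + 9) - 3) + 4) + 3) + 6) - 8 = 6] the outer -8 inverts by adding 8. So sub: ((((x + 9) - 3) + 4) + 3) + 6 = 14.
Step 2. [((((x + 9) - 3) + 4) + 3) + 6 = 14] 6 comes off first (subtract 6). So sub: (((x + 9) - 3) + 4) + 3 = 8.
Step 3. [(((x + 9) - 3) + 4) + 3 = 8] the outer +3 inverts by subtracting 3 ⇒ sub: ((x + 9) - 3) + 4 = 5.
Step 4. [((x + 9) - 3) + 4 = 5] subtract 4: x sits inside (… + 4). So sub: (x + 9) - 3 = 1.
Step 5. [(x + 9) - 3 = 1] -3 is outermost — add 3 both sides. So sub: x + 9 = 4.
Step 6. [x + 9 = 4] subtract 9: x sits inside (… + 9) ⇒ sub: x = -5.

Answer: x ∈ {-5}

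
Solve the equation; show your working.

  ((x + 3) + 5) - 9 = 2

Step 1. [((x + 3) + 5) - 9 = 2] add 9: x sits inside (… - 9). So sub: (x + 3) + 5 = 11.
Step 2. [(x + 3) + 5 = 11] +5 is outermost — subtract 5 both sides. So sub: x + 3 = 6.
Step 3. [x + 3 = 6] +3 is outermost — subtract 3 both sides ⇒ sub: x = 3.

Answer: x ∈ {3}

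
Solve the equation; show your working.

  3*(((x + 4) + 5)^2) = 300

Step 1. [3*(((x + 4) + 5)^2) = 300] 3·(inner) — divide through by 3. So div: ((x + 4) + 5)^2 = 100.
Step 2. [((x + 4) + 5)^2 = 100] 100 ≥ 0, LHS is (·)² — take ±√. So sqrt: (x + 4) + 5 = 10 or -10.
Step 3. [(x + 4) + 5 = 10 or -10] 5 comes off first (subtract 5). So sub: x + 4 = 5 or -15.
Step 4. [x + 4 = 5 or -15] peel the +4: subtract 4 from each side. So sub: x = 1 or -19.

Answer: x ∈ {-19, 1}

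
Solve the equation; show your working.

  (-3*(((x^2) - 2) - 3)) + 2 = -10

Step 1. [(-3*(((x^2) - 2) - 3)) + 2 = -10] subtract 2: x sits inside (… + 2). So sub: -3*(((x^2) - 2) - 3) = -12.
Step 2. [-3*(((x^2) - 2) - 3) = -12] -3·(inner) — divide through by -3. So div: ((x^2) - 2) - 3 = 4.
Step 3. [((x^2) - 2) - 3 = 4] the outer -3 inverts by adding 3. So sub: (x^2) - 2 = 7.
Step 4. [(x^2) - 2 = 7] the outer -2 inverts by adding 2 ⇒ sub: x^2 = 9.
Step 5. [x^2 = 9] LHS squared, RHS 9 ≥ 0: apply √ (±), so sqrt: x = 3 or -3.

Answer: x ∈ {-3, 3}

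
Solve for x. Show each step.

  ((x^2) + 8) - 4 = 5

Step 1. [((x^2) + 8) - 4 = 5] add 4: x sits inside (… - 4). So sub: (x^2) + 8 = 9.
Step 2. [(x^2) + 8 = 9] peel the +8: subtract 8 from each side. So sub: x^2 = 1.
Step 3. [x^2 = 1] √ both sides: 1 ≥ 0 gives two branches. So sqrt: x = 1 or -1.

Answer: x ∈ {-1, 1}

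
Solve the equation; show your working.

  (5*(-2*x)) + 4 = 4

Step 1. [(5*(-2*x)) + 4 = 4] the outer +4 inverts by subtracting 4 ⇒ sub: 5*(-2*x) = 0.
Step 2. [5*(-2*x) = 0] divide by the outer 5 ⇒ div: -2*x = 0.
Step 3. [-2*x = 0] -2 out front; divide by -2, so div: x = 0.

Answer: x ∈ {0}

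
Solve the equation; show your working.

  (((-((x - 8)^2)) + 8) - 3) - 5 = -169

Step 1. [(((-((x - 8)^2)) + 8) - 3) - 5 = -169] -5 is outermost — add 5 both sides. So sub: ((-((x - 8)^2)) + 8) - 3 = -164.
Step 2. [((-((x - 8)^2)) + 8) - 3 = -164] add 3: x sits inside (… - 3), so sub: (-((x - 8)^2)) + 8 = -161.
Step 3. [(-((x - 8)^2)) + 8 = -161] peel the +8: subtract 8 from each side. So sub: -((x - 8)^2) = -169.
Step 4. [-((x - 8)^2) = -169] flip signs both sides ⇒ neg: (x - 8)^2 = 169.
Step 5. [(x - 8)^2 = 169] 169 ≥ 0, LHS is (·)² — take ±√, so sqrt: x - 8 = 13 or -13.
Step 6. [x - 8 = 13 or -13] 8 comes off first (add 8), so sub: x = 21 or -5.

Answer: x ∈ {-5, 21}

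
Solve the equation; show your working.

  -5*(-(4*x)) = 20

Step 1. [-5*(-(4*x)) = 20] leading coefficient -5: divide by -5. So div: -(4*x) = -4.
Step 2. [-(4*x) = -4] leading − — multiply by −1, so neg: 4*x = 4.
Step 3. [4*x = 4] divide by the outer 4 ⇒ div: x = 1.

Answer: x ∈ {1}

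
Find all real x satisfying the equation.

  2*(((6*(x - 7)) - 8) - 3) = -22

Step 1. [2*(((6*(x - 7)) - 8) - 3) = -22] 2 out front; divide by 2. So div: ((6*(x - 7)) - 8) - 3 = -11.
Step 2. [((6*(x - 7)) - 8) - 3 = -11] the outer -3 inverts by adding 3. So sub: (6*(x - 7)) - 8 = -8.
Step 3. [(6*(x - 7)) - 8 = -8] 8 comes off first (add 8) ⇒ sub: 6*(x - 7) = 0.
Step 4. [6*(x - 7) = 0] LHS = 6·(…); ÷6 both sides. So div: x - 7 = 0.
Step 5. [x - 7 = 0] -7 is outermost — add 7 both sides. So sub: x = 7.

Answer: x ∈ {7}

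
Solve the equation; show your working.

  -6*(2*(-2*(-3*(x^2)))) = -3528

Step 1. [-6*(2*(-2*(-3*(x^2)))) = -3528] LHS = -6·(…); ÷-6 both sides, so div: 2*(-2*(-3*(x^2))) = 588.
Step 2. [2*(-2*(-3*(x^2))) = 588] 2 out front; divide by 2. So div: -2*(-3*(x^2)) = 294.
Step 3. [-2*(-3*(x^2)) = 294] leading coefficient -2: divide by -2, so div: -3*(x^2) = -147.
Step 4. [-3*(x^2) = -147] LHS = -3·(…); ÷-3 both sides ⇒ div: x^2 = 49.
Step 5. [x^2 = 49] LHS squared, RHS 49 ≥ 0: apply √ (±), so sqrt: x = 7 or -7.

Answer: x ∈ {-7, 7}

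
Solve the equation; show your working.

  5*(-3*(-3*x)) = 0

Step 1. [5*(-3*(-3*x)) = 0] leading coefficient 5: divide by 5. So div: -3*(-3*x) = 0.
Step 2. [-3*(-3*x) = 0] LHS = -3·(…); ÷-3 both sides ⇒ div: -3*x = 0.
Step 3. [-3*x = 0] divide by the outer -3 ⇒ div: x = 0.

Answer: x ∈ {0}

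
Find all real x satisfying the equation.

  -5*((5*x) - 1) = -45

Step 1. [-5*((5*x) - 1) = -45] divide by the outer -5, so div: (5*x) - 1 = 9.
Step 2. [(5*x) - 1 = 9] 1 comes off first (add 1). So sub: 5*x = 10.
Step 3. [5*x = 10] 5·(inner) — divide through by 5. So div: x = 2.

Answer: x ∈ {2}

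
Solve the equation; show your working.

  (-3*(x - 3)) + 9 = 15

Step 1. [(-3*(x - 3)) + 9 = 15] -3 | LHS and -3 | 15: pull -3 out. So factor: (x - 3) - 3 = -5.
Step 2. [(x - 3) - 3 = -5] 3 comes off first (add 3), so sub: x - 3 = -2.
Step 3. [x - 3 = -2] the outer -3 inverts by adding 3. So sub: x = 1.

Answer: x ∈ {1}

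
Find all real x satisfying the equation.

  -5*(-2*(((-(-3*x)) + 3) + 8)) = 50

Step 1. [-5*(-2*(((-(-3*x)) + 3) + 8)) = 50] -5·(inner) — divide through by -5 ⇒ div: -2*(((-(-3*x)) + 3) + 8) = -10.
Step 2. [-2*(((-(-3*x)) + 3) + 8) = -10] leading coefficient -2: divide by -2 ⇒ div: ((-(-3*x)) + 3) + 8 = 5.
Step 3. [((-(-3*x)) + 3) + 8 = 5] the outer +8 inverts by subtracting 8 ⇒ sub: (-(-3*x)) + 3 = -3.
Step 4. [(-(-3*x)) + 3 = -3] +3 is outermost — subtract 3 both sides, so sub: -(-3*x) = -6.
Step 5. [-(-3*x) = -6] flip signs both sides, so neg: -3*x = 6.
Step 6. [-3*x = 6] divide by the outer -3 ⇒ div: x = -2.

Answer: x ∈ {-2}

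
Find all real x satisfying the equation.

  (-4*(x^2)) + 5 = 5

Step 1. [(-4*(x^2)) + 5 = 5] 5 comes off first (subtract 5) ⇒ sub: -4*(x^2) = 0.
Step 2. [-4*(x^2) = 0] divide by the outer -4, so div: x^2 = 0.
Step 3. [x^2 = 0] LHS squared, RHS 0 ≥ 0: apply √ (±). So sqrt: x = 0.

Answer: x ∈ {0}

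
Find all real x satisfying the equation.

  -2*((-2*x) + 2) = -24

Step 1. [-2*((-2*x) + 2) = -24] -2·(inner) — divide through by -2, so div: (-2*x) + 2 = 12.
Step 2. [(-2*x) + 2 = 12] -2 divides every term; factor it out. So factor: x - 1 = -6.
Step 3. [x - 1 = -6] the outer -1 inverts by adding 1. So sub: x = -5.

Answer: x ∈ {-5}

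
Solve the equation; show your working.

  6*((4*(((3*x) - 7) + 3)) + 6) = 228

Step 1. [6*((4*(((3*x) - 7) + 3)) + 6) = 228] divide by the outer 6. So div: (4*(((3*x) - 7) + 3)) + 6 = 38.
Step 2. [(4*(((3*x) - 7) + 3)) + 6 = 38] subtract 6: x sits inside (… + 6) ⇒ sub: 4*(((3*x) - 7) + 3) = 32.
Step 3. [4*(((3*x) - 7) + 3) = 32] 4 out front; divide by 4 ⇒ div: ((3*x) - 7) + 3 = 8.
Step 4. [((3*x) - 7) + 3 = 8] 3 comes off first (subtract 3) ⇒ sub: (3*x) - 7 = 5.
Step 5. [(3*x) - 7 = 5] the outer -7 inverts by adding 7, so sub: 3*x = 12.
Step 6. [3*x = 12] 3 out front; divide by 3 ⇒ div: x = 4.

Answer: x ∈ {4}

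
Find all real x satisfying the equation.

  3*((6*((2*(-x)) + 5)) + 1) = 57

Step 1. [3*((6*((2*(-x)) + 5)) + 1) = 57] 3·(inner) — divide through by 3. So div: (6*((2*(-x)) + 5)) + 1 = 19.
Step 2. [(6*((2*(-x)) + 5)) + 1 = 19] subtract 1: x sits inside (… + 1). So sub: 6*((2*(-x)) + 5) = 18.
Step 3. [6*((2*(-x)) + 5) = 18] LHS = 6·(…); ÷6 both sides. So div: (2*(-x)) + 5 = 3.
Step 4. [(2*(-x)) + 5 = 3] +5 is outermost — subtract 5 both sides, so sub: 2*(-x) = -2.
Step 5. [2*(-x) = -2] LHS = 2·(…); ÷2 both sides ⇒ div: -x = -1.
Step 6. [-x = -1] flip signs both sides, so neg: x = 1.

Answer: x ∈ {1}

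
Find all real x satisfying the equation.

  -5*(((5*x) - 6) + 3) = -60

Step 1. [-5*(((5*x) - 6) + 3) = -60] -5 out front; divide by -5, so div: ((5*x) - 6) + 3 = 12.
Step 2. [((5*x) - 6) + 3 = 12] +3 is outermost — subtract 3 both sides, so sub: (5*x) - 6 = 9.
Step 3. [(5*x) - 6 = 9] -6 is outermost — add 6 both sides ⇒ sub: 5*x = 15.
Step 4. [5*x = 15] 5 out front; divide by 5 ⇒ div: x = 3.

Answer: x ∈ {3}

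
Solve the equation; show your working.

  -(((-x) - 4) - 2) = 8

Step 1. [-(((-x) - 4) - 2) = 8] leading − — multiply by −1, so neg: ((-x) - 4) - 2 = -8.
Step 2. [((-x) - 4) - 2 = -8] -2 is outermost — add 2 both sides ⇒ sub: (-x) - 4 = -6.
Step 3. [(-x) - 4 = -6] add 4: x sits inside (… - 4). So sub: -x = -2.
Step 4. [-x = -2] flip signs both sides ⇒ neg: x = 2.

Answer: x ∈ {2}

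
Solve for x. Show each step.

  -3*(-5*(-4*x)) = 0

Step 1. [-3*(-5*(-4*x)) = 0] LHS = -3·(…); ÷-3 both sides. So div: -5*(-4*x) = 0.
Step 2. [-5*(-4*x) = 0] -5·(inner) — divide through by -5 ⇒ div: -4*x = 0.
Step 3. [-4*x = 0] -4 out front; divide by -4, so div: x = 0.

Answer: x ∈ {0}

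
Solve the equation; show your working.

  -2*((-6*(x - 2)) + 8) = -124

Step 1. [-2*((-6*(x - 2)) + 8) = -124] leading coefficient -2: divide by -2. So div: (-6*(x - 2)) + 8 = 62.
Step 2. [(-6*(x - 2)) + 8 = 62] peel the +8: subtract 8 from each side ⇒ sub: -6*(x - 2) = 54.
Step 3. [-6*(x - 2) = 54] leading coefficient -6: divide by -6 ⇒ div: x - 2 = -9.
Step 4. [x - 2 = -9] 2 comes off first (add 2), so sub: x = -7.

Answer: x ∈ {-7}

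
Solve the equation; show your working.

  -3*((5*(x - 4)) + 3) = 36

Step 1. [-3*((5*(x - 4)) + 3) = 36] -3·(inner) — divide through by -3. So div: (5*(x - 4)) + 3 = -12.
Step 2. [(5*(x - 4)) + 3 = -12] 3 comes off first (subtract 3). So sub: 5*(x - 4) = -15.
Step 3. [5*(x - 4) = -15] LHS = 5·(…); ÷5 both sides ⇒ div: x - 4 = -3.
Step 4. [x - 4 = -3] add 4: x sits inside (… - 4). So sub: x = 1.

Answer: x ∈ {1}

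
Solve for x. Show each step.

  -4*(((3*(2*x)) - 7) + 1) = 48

Step 1. [-4*(((3*(2*x)) - 7) + 1) = 48] LHS = -4·(…); ÷-4 both sides ⇒ div: ((3*(2*x)) - 7) + 1 = -12.
Step 2. [((3*(2*x)) - 7) + 1 = -12] subtract 1: x sits inside (… + 1) ⇒ sub: (3*(2*x)) - 7 = -13.
Step 3. [(3*(2*x)) - 7 = -13] the outer -7 inverts by adding 7, so sub: 3*(2*x) = -6.
Step 4. [3*(2*x) = -6] leading coefficient 3: divide by 3, so div: 2*x = -2.
Step 5. [2*x = -2] LHS = 2·(…); ÷2 both sides, so div: x = -1.

Answer: x ∈ {-1}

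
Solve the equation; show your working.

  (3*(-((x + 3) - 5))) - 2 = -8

Step 1. [(3*(-((x + 3) - 5))) - 2 = -8] -2 is outermost — add 2 both sides. So sub: 3*(-((x + 3) - 5)) = -6.
Step 2. [3*(-((x + 3) - 5)) = -6] 3·(inner) — divide through by 3 ⇒ div: -((x + 3) - 5) = -2.
Step 3. [-((x + 3) - 5) = -2] flip signs both sides ⇒ neg: (x + 3) - 5 = 2.
Step 4. [(x + 3) - 5 = 2] the outer -5 inverts by adding 5 ⇒ sub: x + 3 = 7.
Step 5. [x + 3 = 7] +3 is outermost — subtract 3 both sides ⇒ sub: x = 4.

Answer: x ∈ {4}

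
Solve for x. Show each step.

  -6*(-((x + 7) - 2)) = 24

Step 1. [-6*(-((x + 7) - 2)) = 24] LHS = -6·(…); ÷-6 both sides. So div: -((x + 7) - 2) = -4.
Step 2. [-((x + 7) - 2) = -4] leading − — multiply by −1, so neg: (x + 7) - 2 = 4.
Step 3. [(x + 7) - 2 = 4] add 2: x sits inside (… - 2), so sub: x + 7 = 6.
Step 4. [x + 7 = 6] peel the +7: subtract 7 from each side. So sub: x = -1.

Answer: x ∈ {-1}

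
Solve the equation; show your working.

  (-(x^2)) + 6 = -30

Step 1. [(-(x^2)) + 6 = -30] +6 is outermost — subtract 6 both sides ⇒ sub: -(x^2) = -36.
Step 2. [-(x^2) = -36] flip signs both sides. So neg: x^2 = 36.
Step 3. [x^2 = 36] 36 ≥ 0, LHS is (·)² — take ±√, so sqrt: x = 6 or -6.

Answer: x ∈ {-6, 6}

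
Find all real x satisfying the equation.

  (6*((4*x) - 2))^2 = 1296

Step 1. [(6*((4*x) - 2))^2 = 1296] LHS squared, RHS 1296 ≥ 0: apply √ (±), so sqrt: 6*((4*x) - 2) = 36 or -36.
Step 2. [6*((4*x) - 2) = 36 or -36] leading coefficient 6: divide by 6 ⇒ div: (4*x) - 2 = 6 or -6.
Step 3. [(4*x) - 2 = 6 or -6] add 2: x sits inside (… - 2), so sub: 4*x = 8 or -4.
Step 4. [4*x = 8 or -4] 4·(inner) — divide through by 4 ⇒ div: x = 2 or -1.

Answer: x ∈ {-1, 2}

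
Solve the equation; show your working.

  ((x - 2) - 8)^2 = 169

Step 1. [((x - 2) - 8)^2 = 169] √ both sides: 169 ≥ 0 gives two branches. So sqrt: (x - 2) - 8 = 13 or -13.
Step 2. [(x - 2) - 8 = 13 or -13] 8 comes off first (add 8), so sub: x - 2 = 21 or -5.
Step 3. [x - 2 = 21 or -5] the outer -2 inverts by adding 2 ⇒ sub: x = 23 or -3.

Answer: x ∈ {-3, 23}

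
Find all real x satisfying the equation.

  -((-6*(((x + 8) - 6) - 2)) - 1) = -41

Step 1. [-((-6*(((x + 8) - 6) - 2)) - 1) = -41] leading − — multiply by −1. So neg: (-6*(((x + 8) - 6) - 2)) - 1 = 41.
Step 2. [(-6*(((x + 8) - 6) - 2)) - 1 = 41] peel the -1: add 1 from each side ⇒ sub: -6*(((x + 8) - 6) - 2) = 42.
Step 3. [-6*(((x + 8) - 6) - 2) = 42] -6 out front; divide by -6, so div: ((x + 8) - 6) - 2 = -7.
Step 4. [((x + 8) - 6) - 2 = -7] 2 comes off first (add 2) ⇒ sub: (x + 8) - 6 = -5.
Step 5. [(x + 8) - 6 = -5] the outer -6 inverts by adding 6, so sub: x + 8 = 1.
Step 6. [x + 8 = 1] subtract 8: x sits inside (… + 8). So sub: x = -7.

Answer: x ∈ {-7}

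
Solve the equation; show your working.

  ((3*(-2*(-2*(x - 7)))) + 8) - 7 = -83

Step 1. [((3*(-2*(-2*(x - 7)))) + 8) - 7 = -83] 7 comes off first (add 7) ⇒ sub: (3*(-2*(-2*(x - 7)))) + 8 = -76.
Step 2. [(3*(-2*(-2*(x - 7)))) + 8 = -76] 8 comes off first (subtract 8). So sub: 3*(-2*(-2*(x - 7))) = -84.
Step 3. [3*(-2*(-2*(x - 7))) = -84] divide by the outer 3, so div: -2*(-2*(x - 7)) = -28.
Step 4. [-2*(-2*(x - 7)) = -28] LHS = -2·(…); ÷-2 both sides ⇒ div: -2*(x - 7) = 14.
Step 5. [-2*(x - 7) = 14] -2·(inner) — divide through by -2, so div: x - 7 = -7.
Step 6. [x - 7 = -7] add 7: x sits inside (… - 7) ⇒ sub: x = 0.

Answer: x ∈ {0}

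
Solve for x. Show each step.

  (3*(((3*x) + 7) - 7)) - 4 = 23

Step 1. [(3*(((3*x) + 7) - 7)) - 4 = 23] -4 is outermost — add 4 both sides. So sub: 3*(((3*x) + 7) - 7) = 27.
Step 2. [3*(((3*x) + 7) - 7) = 27] leading coefficient 3: divide by 3, so div: ((3*x) + 7) - 7 = 9.
Step 3. [((3*x) + 7) - 7 = 9] the outer -7 inverts by adding 7 ⇒ sub: (3*x) + 7 = 16.
Step 4. [(3*x) + 7 = 16] 7 comes off first (subtract 7), so sub: 3*x = 9.
Step 5. [3*x = 9] leading coefficient 3: divide by 3, so div: x = 3.

Answer: x ∈ {3}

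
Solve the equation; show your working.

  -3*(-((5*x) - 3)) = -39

Step 1. [-3*(-((5*x) - 3)) = -39] -3 out front; divide by -3 ⇒ div: -((5*x) - 3) = 13.
Step 2. [-((5*x) - 3) = 13] flip signs both sides, so neg: (5*x) - 3 = -13.
Step 3. [(5*x) - 3 = -13] peel the -3: add 3 from each side, so sub: 5*x = -10.
Step 4. [5*x = -10] 5·(inner) — divide through by 5 ⇒ div: x = -2.

Answer: x ∈ {-2}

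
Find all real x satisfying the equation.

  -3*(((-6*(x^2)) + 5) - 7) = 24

Step 1. [-3*(((-6*(x^2)) + 5) - 7) = 24] divide by the outer -3, so div: ((-6*(x^2)) + 5) - 7 = -8.
Step 2. [((-6*(x^2)) + 5) - 7 = -8] -7 is outermost — add 7 both sides ⇒ sub: (-6*(x^2)) + 5 = -1.
Step 3. [(-6*(x^2)) + 5 = -1] +5 is outermost — subtract 5 both sides. So sub: -6*(x^2) = -6.
Step 4. [-6*(x^2) = -6] -6·(inner) — divide through by -6 ⇒ div: x^2 = 1.
Step 5. [x^2 = 1] √ both sides: 1 ≥ 0 gives two branches, so sqrt: x = 1 or -1.

Answer: x ∈ {-1, 1}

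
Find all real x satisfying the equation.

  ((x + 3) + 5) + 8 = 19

Step 1. [((x + 3) + 5) + 8 = 19] peel the +8: subtract 8 from each side. So sub: (x + 3) + 5 = 11.
Step 2. [(x + 3) + 5 = 11] +5 is outermost — subtract 5 both sides, so sub: x + 3 = 6.
Step 3. [x + 3 = 6] +3 is outermost — subtract 3 both sides. So sub: x = 3.

Answer: x ∈ {3}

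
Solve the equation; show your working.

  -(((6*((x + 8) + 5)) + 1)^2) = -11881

Step 1. [-(((6*((x + 8) + 5)) + 1)^2) = -11881] LHS negated; negate both sides. So neg: ((6*((x + 8) + 5)) + 1)^2 = 11881.
Step 2. [((6*((x + 8) + 5)) + 1)^2 = 11881] √ both sides: 11881 ≥ 0 gives two branches. So sqrt: (6*((x + 8) + 5)) + 1 = 109 or -109.
Step 3. [(6*((x + 8) + 5)) + 1 = 109 or -109] 1 comes off first (subtract 1). So sub: 6*((x + 8) + 5) = 108 or -110.
Step 4. [6*((x + 8) + 5) = 108 or -110] 6·(inner) — divide through by 6 ⇒ div: (x + 8) + 5 = 18 or -55/3.
Step 5. [(x + 8) + 5 = 18 or -55/3] +5 is outermost — subtract 5 both sides ⇒ sub: x + 8 = 13 or -70/3.
Step 6. [x + 8 = 13 or -70/3] peel the +8: subtract 8 from each side. So sub: x = 5 or -94/3.

Answer: x ∈ {-94/3, 5}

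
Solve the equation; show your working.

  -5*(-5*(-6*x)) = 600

Step 1. [-5*(-5*(-6*x)) = 600] leading coefficient -5: divide by -5. So div: -5*(-6*x) = -120.
Step 2. [-5*(-6*x) = -120] -5·(inner) — divide through by -5, so div: -6*x = 24.
Step 3. [-6*x = 24] -6 out front; divide by -6. So div: x = -4.

Answer: x ∈ {-4}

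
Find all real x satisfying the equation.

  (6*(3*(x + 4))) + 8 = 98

Step 1. [(6*(3*(x + 4))) + 8 = 98] subtract 8: x sits inside (… + 8), so sub: 6*(3*(x + 4)) = 90.
Step 2. [6*(3*(x + 4)) = 90] 6·(inner) — divide through by 6 ⇒ div: 3*(x + 4) = 15.
Step 3. [3*(x + 4) = 15] divide by the outer 3, so div: x + 4 = 5.
Step 4. [x + 4 = 5] the outer +4 inverts by subtracting 4. So sub: x = 1.

Answer: x ∈ {1}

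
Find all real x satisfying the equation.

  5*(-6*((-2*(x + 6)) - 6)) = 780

Step 1. [5*(-6*((-2*(x + 6)) - 6)) = 780] LHS = 5·(…); ÷5 both sides ⇒ div: -6*((-2*(x + 6)) - 6) = 156.
Step 2. [-6*((-2*(x + 6)) - 6) = 156] LHS = -6·(…); ÷-6 both sides. So div: (-2*(x + 6)) - 6 = -26.
Step 3. [(-2*(x + 6)) - 6 = -26] common factor -2 (LHS and -26) — divide through, so factor: (x + 6) + 3 = 13.
Step 4. [(x + 6) + 3 = 13] subtract 3: x sits inside (… + 3), so sub: x + 6 = 10.
Step 5. [x + 6 = 10] 6 comes off first (subtract 6), so sub: x = 4.

Answer: x ∈ {4}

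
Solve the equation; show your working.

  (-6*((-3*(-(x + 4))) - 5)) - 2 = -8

Step 1. [(-6*((-3*(-(x + 4))) - 5)) - 2 = -8] add 2: x sits inside (… - 2), so sub: -6*((-3*(-(x + 4))) - 5) = -6.
Step 2. [-6*((-3*(-(x + 4))) - 5) = -6] divide by the outer -6, so div: (-3*(-(x + 4))) - 5 = 1.
Step 3. [(-3*(-(x + 4))) - 5 = 1] 5 comes off first (add 5). So sub: -3*(-(x + 4)) = 6.
Step 4. [-3*(-(x + 4)) = 6] -3·(inner) — divide through by -3, so div: -(x + 4) = -2.
Step 5. [-(x + 4) = -2] flip signs both sides. So neg: x + 4 = 2.
Step 6. [x + 4 = 2] 4 comes off first (subtract 4) ⇒ sub: x = -2.

Answer: x ∈ {-2}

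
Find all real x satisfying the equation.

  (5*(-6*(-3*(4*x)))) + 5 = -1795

Step 1. [(5*(-6*(-3*(4*x)))) + 5 = -1795] the outer +5 inverts by subtracting 5 ⇒ sub: 5*(-6*(-3*(4*x))) = -1800.
Step 2. [5*(-6*(-3*(4*x))) = -1800] 5·(inner) — divide through by 5, so div: -6*(-3*(4*x)) = -360.
Step 3. [-6*(-3*(4*x)) = -360] divide by the outer -6, so div: -3*(4*x) = 60.
Step 4. [-3*(4*x) = 60] -3 out front; divide by -3. So div: 4*x = -20.
Step 5. [4*x = -20] divide by the outer 4 ⇒ div: x = -5.

Answer: x ∈ {-5}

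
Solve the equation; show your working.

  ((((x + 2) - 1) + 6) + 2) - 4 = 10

Step 1. [((((x + 2) - 1) + 6) + 2) - 4 = 10] -4 is outermost — add 4 both sides ⇒ sub: (((x + 2) - 1) + 6) + 2 = 14.
Step 2. [(((x + 2) - 1) + 6) + 2 = 14] +2 is outermost — subtract 2 both sides ⇒ sub: ((x + 2) - 1) + 6 = 12.
Step 3. [((x + 2) - 1) + 6 = 12] peel the +6: subtract 6 from each side ⇒ sub: (x + 2) - 1 = 6.
Step 4. [(x + 2) - 1 = 6] peel the -1: add 1 from each side, so sub: x + 2 = 7.
Step 5. [x + 2 = 7] the outer +2 inverts by subtracting 2 ⇒ sub: x = 5.

Answer: x ∈ {5}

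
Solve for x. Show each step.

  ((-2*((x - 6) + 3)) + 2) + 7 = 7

Step 1. [((-2*((x - 6) + 3)) + 2) + 7 = 7] 7 comes off first (subtract 7) ⇒ sub: (-2*((x - 6) + 3)) + 2 = 0.
Step 2. [(-2*((x - 6) + 3)) + 2 = 0] -2 | LHS and -2 | 0: pull -2 out, so factor: ((x - 6) + 3) - 1 = 0.
Step 3. [((x - 6) + 3) - 1 = 0] -1 is outermost — add 1 both sides ⇒ sub: (x - 6) + 3 = 1.
Step 4. [(x - 6) + 3 = 1] peel the +3: subtract 3 from each side. So sub: x - 6 = -2.
Step 5. [x - 6 = -2] the outer -6 inverts by adding 6, so sub: x = 4.

Answer: x ∈ {4}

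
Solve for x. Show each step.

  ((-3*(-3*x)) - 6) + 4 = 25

Step 1. [((-3*(-3*x)) - 6) + 4 = 25] subtract 4: x sits inside (… + 4). So sub: (-3*(-3*x)) - 6 = 21.
Step 2. [(-3*(-3*x)) - 6 = 21] -6 is outermost — add 6 both sides ⇒ sub: -3*(-3*x) = 27.
Step 3. [-3*(-3*x) = 27] leading coefficient -3: divide by -3. So div: -3*x = -9.
Step 4. [-3*x = -9] divide by the outer -3. So div: x = 3.

Answer: x ∈ {3}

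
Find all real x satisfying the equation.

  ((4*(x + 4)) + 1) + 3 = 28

Step 1. [((4*(x + 4)) + 1) + 3 = 28] peel the +3: subtract 3 from each side ⇒ sub: (4*(x + 4)) + 1 = 25.
Step 2. [(4*(x + 4)) + 1 = 25] peel the +1: subtract 1 from each side. So sub: 4*(x + 4) = 24.
Step 3. [4*(x + 4) = 24] divide by the outer 4. So div: x + 4 = 6.
Step 4. [x + 4 = 6] 4 comes off first (subtract 4), so sub: x = 2.

Answer: x ∈ {2}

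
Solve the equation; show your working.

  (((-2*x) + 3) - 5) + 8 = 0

Step 1. [(((-2*x) + 3) - 5) + 8 = 0] the outer +8 inverts by subtracting 8 ⇒ sub: ((-2*x) + 3) - 5 = -8.
Step 2. [((-2*x) + 3) - 5 = -8] 5 comes off first (add 5), so sub: (-2*x) + 3 = -3.
Step 3. [(-2*x) + 3 = -3] 3 comes off first (subtract 3). So sub: -2*x = -6.
Step 4. [-2*x = -6] -2 out front; divide by -2. So div: x = 3.

Answer: x ∈ {3}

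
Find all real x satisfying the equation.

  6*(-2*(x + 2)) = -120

Step 1. [6*(-2*(x + 2)) = -120] LHS = 6·(…); ÷6 both sides. So div: -2*(x + 2) = -20.
Step 2. [-2*(x + 2) = -20] -2·(inner) — divide through by -2 ⇒ div: x + 2 = 10.
Step 3. [x + 2 = 10] 2 comes off first (subtract 2), so sub: x = 8.

Answer: x ∈ {8}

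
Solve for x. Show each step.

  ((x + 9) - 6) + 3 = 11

Step 1. [((x + 9) - 6) + 3 = 11] subtract 3: x sits inside (… + 3). So sub: (x + 9) - 6 = 8.
Step 2. [(x + 9) - 6 = 8] peel the -6: add 6 from each side. So sub: x + 9 = 14.
Step 3. [x + 9 = 14] the outer +9 inverts by subtracting 9, so sub: x = 5.

Answer: x ∈ {5}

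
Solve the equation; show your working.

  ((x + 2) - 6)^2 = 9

Step 1. [((x + 2) - 6)^2 = 9] 9 ≥ 0, LHS is (·)² — take ±√ ⇒ sqrt: (x + 2) - 6 = 3 or -3.
Step 2. [(x + 2) - 6 = 3 or -3] 6 comes off first (add 6). So sub: x + 2 = 9 or 3.
Step 3. [x + 2 = 9 or 3] subtract 2: x sits inside (… + 2). So sub: x = 7 or 1.

Answer: x ∈ {1, 7}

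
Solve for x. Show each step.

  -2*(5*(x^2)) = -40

Step 1. [-2*(5*(x^2)) = -40] divide by the outer -2 ⇒ div: 5*(x^2) = 20.
Step 2. [5*(x^2) = 20] 5·(inner) — divide through by 5. So div: x^2 = 4.
Step 3. [x^2 = 4] √ both sides: 4 ≥ 0 gives two branches ⇒ sqrt: x = 2 or -2.

Answer: x ∈ {-2, 2}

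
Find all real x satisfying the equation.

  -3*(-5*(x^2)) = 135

Step 1. [-3*(-5*(x^2)) = 135] leading coefficient -3: divide by -3 ⇒ div: -5*(x^2) = -45.
Step 2. [-5*(x^2) = -45] leading coefficient -5: divide by -5. So div: x^2 = 9.
Step 3. [x^2 = 9] LHS squared, RHS 9 ≥ 0: apply √ (±). So sqrt: x = 3 or -3.

Answer: x ∈ {-3, 3}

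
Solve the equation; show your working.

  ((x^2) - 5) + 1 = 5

Step 1. [((x^2) - 5) + 1 = 5] the outer +1 inverts by subtracting 1. So sub: (x^2) - 5 = 4.
Step 2. [(x^2) - 5 = 4] 5 comes off first (add 5), so sub: x^2 = 9.
Step 3. [x^2 = 9] LHS squared, RHS 9 ≥ 0: apply √ (±). So sqrt: x = 3 or -3.

Answer: x ∈ {-3, 3}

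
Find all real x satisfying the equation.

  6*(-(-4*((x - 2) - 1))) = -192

Step 1. [6*(-(-4*((x - 2) - 1))) = -192] LHS = 6·(…); ÷6 both sides. So div: -(-4*((x - 2) - 1)) = -32.
Step 2. [-(-4*((x - 2) - 1)) = -32] LHS negated; negate both sides, so neg: -4*((x - 2) - 1) = 32.
Step 3. [-4*((x - 2) - 1) = 32] divide by the outer -4 ⇒ div: (x - 2) - 1 = -8.
Step 4. [(x - 2) - 1 = -8] add 1: x sits inside (… - 1) ⇒ sub: x - 2 = -7.
Step 5. [x - 2 = -7] -2 is outermost — add 2 both sides ⇒ sub: x = -5.

Answer: x ∈ {-5}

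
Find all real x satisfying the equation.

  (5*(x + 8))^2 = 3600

Step 1. [(5*(x + 8))^2 = 3600] LHS squared, RHS 3600 ≥ 0: apply √ (±). So sqrt: 5*(x + 8) = 60 or -60.
Step 2. [5*(x + 8) = 60 or -60] 5 out front; divide by 5, so div: x + 8 = 12 or -12.
Step 3. [x + 8 = 12 or -12] +8 is outermost — subtract 8 both sides ⇒ sub: x = 4 or -20.

Answer: x ∈ {-20, 4}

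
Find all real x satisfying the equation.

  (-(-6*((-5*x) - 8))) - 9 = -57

Step 1. [(-(-6*((-5*x) - 8))) - 9 = -57] the outer -9 inverts by adding 9, so sub: -(-6*((-5*x) - 8)) = -48.
Step 2. [-(-6*((-5*x) - 8)) = -48] LHS negated; negate both sides, so neg: -6*((-5*x) - 8) = 48.
Step 3. [-6*((-5*x) - 8) = 48] -6·(inner) — divide through by -6. So div: (-5*x) - 8 = -8.
Step 4. [(-5*x) - 8 = -8] peel the -8: add 8 from each side. So sub: -5*x = 0.
Step 5. [-5*x = 0] leading coefficient -5: divide by -5 ⇒ div: x = 0.

Answer: x ∈ {0}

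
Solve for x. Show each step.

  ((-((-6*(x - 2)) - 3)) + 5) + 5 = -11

Step 1. [((-((-6*(x - 2)) - 3)) + 5) + 5 = -11] peel the +5: subtract 5 from each side. So sub: (-((-6*(x - 2)) - 3)) + 5 = -16.
Step 2. [(-((-6*(x - 2)) - 3)) + 5 = -16] the outer +5 inverts by subtracting 5 ⇒ sub: -((-6*(x - 2)) - 3) = -21.
Step 3. [-((-6*(x - 2)) - 3) = -21] flip signs both sides, so neg: (-6*(x - 2)) - 3 = 21.
Step 4. [(-6*(x - 2)) - 3 = 21] peel the -3: add 3 from each side, so sub: -6*(x - 2) = 24.
Step 5. [-6*(x - 2) = 24] -6 out front; divide by -6 ⇒ div: x - 2 = -4.
Step 6. [x - 2 = -4] -2 is outermost — add 2 both sides ⇒ sub: x = -2.

Answer: x ∈ {-2}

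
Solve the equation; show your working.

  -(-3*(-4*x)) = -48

Step 1. [-(-3*(-4*x)) = -48] LHS negated; negate both sides. So neg: -3*(-4*x) = 48.
Step 2. [-3*(-4*x) = 48] -3 out front; divide by -3. So div: -4*x = -16.
Step 3. [-4*x = -16] -4·(inner) — divide through by -4. So div: x = 4.

Answer: x ∈ {4}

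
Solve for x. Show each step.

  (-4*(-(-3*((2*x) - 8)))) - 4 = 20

Step 1. [(-4*(-(-3*((2*x) - 8)))) - 4 = 20] add 4: x sits inside (… - 4), so sub: -4*(-(-3*((2*x) - 8))) = 24.
Step 2. [-4*(-(-3*((2*x) - 8))) = 24] LHS = -4·(…); ÷-4 both sides ⇒ div: -(-3*((2*x) - 8)) = -6.
Step 3. [-(-3*((2*x) - 8)) = -6] leading − — multiply by −1. So neg: -3*((2*x) - 8) = 6.
Step 4. [-3*((2*x) - 8) = 6] -3 out front; divide by -3, so div: (2*x) - 8 = -2.
Step 5. [(2*x) - 8 = -2] common factor 2 (LHS and -2) — divide through ⇒ factor: x - 4 = -1.
Step 6. [x - 4 = -1] peel the -4: add 4 from each side ⇒ sub: x = 3.

Answer: x ∈ {3}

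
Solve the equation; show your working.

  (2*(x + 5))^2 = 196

Step 1. [(2*(x + 5))^2 = 196] 196 ≥ 0, LHS is (·)² — take ±√ ⇒ sqrt: 2*(x + 5) = 14 or -14.
Step 2. [2*(x + 5) = 14 or -14] divide by the outer 2 ⇒ div: x + 5 = 7 or -7.
Step 3. [x + 5 = 7 or -7] peel the +5: subtract 5 from each side ⇒ sub: x = 2 or -12.

Answer: x ∈ {-12, 2}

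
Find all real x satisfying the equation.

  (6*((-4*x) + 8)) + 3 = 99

Step 1. [(6*((-4*x) + 8)) + 3 = 99] the outer +3 inverts by subtracting 3 ⇒ sub: 6*((-4*x) + 8) = 96.
Step 2. [6*((-4*x) + 8) = 96] LHS = 6·(…); ÷6 both sides ⇒ div: (-4*x) + 8 = 16.
Step 3. [(-4*x) + 8 = 16] +8 is outermost — subtract 8 both sides, so sub: -4*x = 8.
Step 4. [-4*x = 8] -4 out front; divide by -4, so div: x = -2.

Answer: x ∈ {-2}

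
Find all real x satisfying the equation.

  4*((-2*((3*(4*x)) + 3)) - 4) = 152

Step 1. [4*((-2*((3*(4*x)) + 3)) - 4) = 152] LHS = 4·(…); ÷4 both sides, so div: (-2*((3*(4*x)) + 3)) - 4 = 38.
Step 2. [(-2*((3*(4*x)) + 3)) - 4 = 38] -2 divides every term; factor it out, so factor: ((3*(4*x)) + 3) + 2 = -19.
Step 3. [((3*(4*x)) + 3) + 2 = -19] 2 comes off first (subtract 2). So sub: (3*(4*x)) + 3 = -21.
Step 4. [(3*(4*x)) + 3 = -21] 3 divides every term; factor it out, so factor: (4*x) + 1 = -7.
Step 5. [(4*x) + 1 = -7] peel the +1: subtract 1 from each side, so sub: 4*x = -8.
Step 6. [4*x = -8] 4 out front; divide by 4, so div: x = -2.

Answer: x ∈ {-2}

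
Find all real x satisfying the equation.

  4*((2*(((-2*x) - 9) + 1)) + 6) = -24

Step 1. [4*((2*(((-2*x) - 9) + 1)) + 6) = -24] LHS = 4·(…); ÷4 both sides. So div: (2*(((-2*x) - 9) + 1)) + 6 = -6.
Step 2. [(2*(((-2*x) - 9) + 1)) + 6 = -6] 2 divides every term; factor it out. So factor: (((-2*x) - 9) + 1) + 3 = -3.
Step 3. [(((-2*x) - 9) + 1) + 3 = -3] 3 comes off first (subtract 3) ⇒ sub: ((-2*x) - 9) + 1 = -6.
Step 4. [((-2*x) - 9) + 1 = -6] 1 comes off first (subtract 1), so sub: (-2*x) - 9 = -7.
Step 5. [(-2*x) - 9 = -7] the outer -9 inverts by adding 9. So sub: -2*x = 2.
Step 6. [-2*x = 2] -2·(inner) — divide through by -2. So div: x = -1.

Answer: x ∈ {-1}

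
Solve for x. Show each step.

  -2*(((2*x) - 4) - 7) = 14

Step 1. [-2*(((2*x) - 4) - 7) = 14] LHS = -2·(…); ÷-2 both sides. So div: ((2*x) - 4) - 7 = -7.
Step 2. [((2*x) - 4) - 7 = -7] -7 is outermost — add 7 both sides ⇒ sub: (2*x) - 4 = 0.
Step 3. [(2*x) - 4 = 0] the outer -4 inverts by adding 4. So sub: 2*x = 4.
Step 4. [2*x = 4] 2·(inner) — divide through by 2. So div: x = 2.

Answer: x ∈ {2}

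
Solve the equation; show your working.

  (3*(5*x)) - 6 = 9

Step 1. [(3*(5*x)) - 6 = 9] common factor 3 (LHS and 9) — divide through ⇒ factor: (5*x) - 2 = 3.
Step 2. [(5*x) - 2 = 3] the outer -2 inverts by adding 2, so sub: 5*x = 5.
Step 3. [5*x = 5] divide by the outer 5, so div: x = 1.

Answer: x ∈ {1}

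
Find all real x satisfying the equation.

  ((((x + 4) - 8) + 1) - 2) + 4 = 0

Step 1. [((((x + 4) - 8) + 1) - 2) + 4 = 0] 4 comes off first (subtract 4) ⇒ sub: (((x + 4) - 8) + 1) - 2 = -4.
Step 2. [(((x + 4) - 8) + 1) - 2 = -4] 2 comes off first (add 2) ⇒ sub: ((x + 4) - 8) + 1 = -2.
Step 3. [((x + 4) - 8) + 1 = -2] the outer +1 inverts by subtracting 1. So sub: (x + 4) - 8 = -3.
Step 4. [(x + 4) - 8 = -3] the outer -8 inverts by adding 8. So sub: x + 4 = 5.
Step 5. [x + 4 = 5] the outer +4 inverts by subtracting 4. So sub: x = 1.

Answer: x ∈ {1}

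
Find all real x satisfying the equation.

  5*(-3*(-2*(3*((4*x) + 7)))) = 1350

Step 1. [5*(-3*(-2*(3*((4*x) + 7)))) = 1350] leading coefficient 5: divide by 5 ⇒ div: -3*(-2*(3*((4*x) + 7))) = 270.
Step 2. [-3*(-2*(3*((4*x) + 7))) = 270] divide by the outer -3 ⇒ div: -2*(3*((4*x) + 7)) = -90.
Step 3. [-2*(3*((4*x) + 7)) = -90] leading coefficient -2: divide by -2, so div: 3*((4*x) + 7) = 45.
Step 4. [3*((4*x) + 7) = 45] 3·(inner) — divide through by 3 ⇒ div: (4*x) + 7 = 15.
Step 5. [(4*x) + 7 = 15] 7 comes off first (subtract 7) ⇒ sub: 4*x = 8.
Step 6. [4*x = 8] leading coefficient 4: divide by 4. So div: x = 2.

Answer: x ∈ {2}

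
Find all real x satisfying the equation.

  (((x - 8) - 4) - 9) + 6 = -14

Step 1. [(((x - 8) - 4) - 9) + 6 = -14] 6 comes off first (subtract 6). So sub: ((x - 8) - 4) - 9 = -20.
Step 2. [((x - 8) - 4) - 9 = -20] the outer -9 inverts by adding 9. So sub: (x - 8) - 4 = -11.
Step 3. [(x - 8) - 4 = -11] peel the -4: add 4 from each side ⇒ sub: x - 8 = -7.
Step 4. [x - 8 = -7] peel the -8: add 8 from each side ⇒ sub: x = 1.

Answer: x ∈ {1}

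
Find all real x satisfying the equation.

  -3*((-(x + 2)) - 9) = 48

Step 1. [-3*((-(x + 2)) - 9) = 48] -3·(inner) — divide through by -3, so div: (-(x + 2)) - 9 = -16.
Step 2. [(-(x + 2)) - 9 = -16] the outer -9 inverts by adding 9 ⇒ sub: -(x + 2) = -7.
Step 3. [-(x + 2) = -7] flip signs both sides ⇒ neg: x + 2 = 7.
Step 4. [x + 2 = 7] the outer +2 inverts by subtracting 2 ⇒ sub: x = 5.

Answer: x ∈ {5}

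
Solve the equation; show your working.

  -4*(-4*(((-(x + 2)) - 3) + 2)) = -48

Step 1. [-4*(-4*(((-(x + 2)) - 3) + 2)) = -48] -4 out front; divide by -4, so div: -4*(((-(x + 2)) - 3) + 2) = 12.
Step 2. [-4*(((-(x + 2)) - 3) + 2) = 12] LHS = -4·(…); ÷-4 both sides, so div: ((-(x + 2)) - 3) + 2 = -3.
Step 3. [((-(x + 2)) - 3) + 2 = -3] subtract 2: x sits inside (… + 2). So sub: (-(x + 2)) - 3 = -5.
Step 4. [(-(x + 2)) - 3 = -5] -3 is outermost — add 3 both sides. So sub: -(x + 2) = -2.
Step 5. [-(x + 2) = -2] LHS negated; negate both sides ⇒ neg: x + 2 = 2.
Step 6. [x + 2 = 2] +2 is outermost — subtract 2 both sides, so sub: x = 0.

Answer: x ∈ {0}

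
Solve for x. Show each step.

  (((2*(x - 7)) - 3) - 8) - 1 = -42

Step 1. [(((2*(x - 7)) - 3) - 8) - 1 = -42] peel the -1: add 1 from each side, so sub: ((2*(x - 7)) - 3) - 8 = -41.
Step 2. [((2*(x - 7)) - 3) - 8 = -41] add 8: x sits inside (… - 8) ⇒ sub: (2*(x - 7)) - 3 = -33.
Step 3. [(2*(x - 7)) - 3 = -33] -3 is outermost — add 3 both sides. So sub: 2*(x - 7) = -30.
Step 4. [2*(x - 7) = -30] 2 out front; divide by 2 ⇒ div: x - 7 = -15.
Step 5. [x - 7 = -15] -7 is outermost — add 7 both sides. So sub: x = -8.

Answer: x ∈ {-8}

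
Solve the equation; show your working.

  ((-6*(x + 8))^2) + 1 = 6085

Step 1. [((-6*(x + 8))^2) + 1 = 6085] 1 comes off first (subtract 1). So sub: (-6*(x + 8))^2 = 6084.
Step 2. [(-6*(x + 8))^2 = 6084] 6084 ≥ 0, LHS is (·)² — take ±√. So sqrt: -6*(x + 8) = 78 or -78.
Step 3. [-6*(x + 8) = 78 or -78] -6·(inner) — divide through by -6, so div: x + 8 = -13 or 13.
Step 4. [x + 8 = -13 or 13] +8 is outermost — subtract 8 both sides, so sub: x = -21 or 5.

Answer: x ∈ {-21, 5}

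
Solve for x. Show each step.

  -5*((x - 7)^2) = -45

Step 1. [-5*((x - 7)^2) = -45] divide by the outer -5 ⇒ div: (x - 7)^2 = 9.
Step 2. [(x - 7)^2 = 9] LHS squared, RHS 9 ≥ 0: apply √ (±), so sqrt: x - 7 = 3 or -3.
Step 3. [x - 7 = 3 or -3] the outer -7 inverts by adding 7 ⇒ sub: x = 10 or 4.

Answer: x ∈ {4, 10}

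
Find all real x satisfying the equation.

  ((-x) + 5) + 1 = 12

Step 1. [((-x) + 5) + 1 = 12] subtract 1: x sits inside (… + 1). So sub: (-x) + 5 = 11.
Step 2. [(-x) + 5 = 11] the outer +5 inverts by subtracting 5, so sub: -x = 6.
Step 3. [-x = 6] LHS negated; negate both sides, so neg: x = -6.

Answer: x ∈ {-6}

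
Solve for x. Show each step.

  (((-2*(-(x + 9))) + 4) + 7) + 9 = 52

Step 1. [(((-2*(-(x + 9))) + 4) + 7) + 9 = 52] 9 comes off first (subtract 9), so sub: ((-2*(-(x + 9))) + 4) + 7 = 43.
Step 2. [((-2*(-(x + 9))) + 4) + 7 = 43] 7 comes off first (subtract 7). So sub: (-2*(-(x + 9))) + 4 = 36.
Step 3. [(-2*(-(x + 9))) + 4 = 36] peel the +4: subtract 4 from each side, so sub: -2*(-(x + 9)) = 32.
Step 4. [-2*(-(x + 9)) = 32] leading coefficient -2: divide by -2. So div: -(x + 9) = -16.
Step 5. [-(x + 9) = -16] flip signs both sides ⇒ neg: x + 9 = 16.
Step 6. [x + 9 = 16] peel the +9: subtract 9 from each side ⇒ sub: x = 7.

Answer: x ∈ {7}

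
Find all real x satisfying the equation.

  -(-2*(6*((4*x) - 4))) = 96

Step 1. [-(-2*(6*((4*x) - 4))) = 96] LHS negated; negate both sides, so neg: -2*(6*((4*x) - 4)) = -96.
Step 2. [-2*(6*((4*x) - 4)) = -96] leading coefficient -2: divide by -2, so div: 6*((4*x) - 4) = 48.
Step 3. [6*((4*x) - 4) = 48] LHS = 6·(…); ÷6 both sides, so div: (4*x) - 4 = 8.
Step 4. [(4*x) - 4 = 8] 4 | LHS and 4 | 8: pull 4 out. So factor: x - 1 = 2.
Step 5. [x - 1 = 2] peel the -1: add 1 from each side ⇒ sub: x = 3.

Answer: x ∈ {3}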